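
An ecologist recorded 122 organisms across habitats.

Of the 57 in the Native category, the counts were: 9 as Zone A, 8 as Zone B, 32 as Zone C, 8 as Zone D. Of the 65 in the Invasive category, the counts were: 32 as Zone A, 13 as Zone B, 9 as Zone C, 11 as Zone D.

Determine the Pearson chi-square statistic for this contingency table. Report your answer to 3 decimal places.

27.061

Row totals: 57, 65. Column totals: 41, 21, 41, 19. Grand total N = 122.
Expected counts (row total × column total / N):
  Native, Zone A: 57×41/122 = 19.1557
  Native, Zone B: 57×21/122 = 9.8115
  Native, Zone C: 57×41/122 = 19.1557
  Native, Zone D: 57×19/122 = 8.8770
  Invasive, Zone A: 65×41/122 = 21.8443
  Invasive, Zone B: 65×21/122 = 11.1885
  Invasive, Zone C: 65×41/122 = 21.8443
  Invasive, Zone D: 65×19/122 = 10.1230
Contributions (O − E)²/E:
  (9 − 19.1557)²/19.1557 = 5.3842
  (8 − 9.8115)²/9.8115 = 0.3345
  (32 − 19.1557)²/19.1557 = 8.6124
  (8 − 8.8770)²/8.8770 = 0.0866
  (32 − 21.8443)²/21.8443 = 4.7215
  (13 − 11.1885)²/11.1885 = 0.2933
  (9 − 21.8443)²/21.8443 = 7.5524
  (11 − 10.1230)²/10.1230 = 0.0760
χ² = 5.3842 + 0.3345 + 8.6124 + 0.0866 + 4.7215 + 0.2933 + 7.5524 + 0.0760 = 27.061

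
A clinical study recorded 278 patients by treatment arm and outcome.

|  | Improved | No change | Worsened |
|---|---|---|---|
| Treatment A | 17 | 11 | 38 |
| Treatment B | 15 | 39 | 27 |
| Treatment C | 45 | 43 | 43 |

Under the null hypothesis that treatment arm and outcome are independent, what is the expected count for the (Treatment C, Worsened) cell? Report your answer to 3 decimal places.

50.892

Row total (Treatment C) = 131; column total (Worsened) = 108; grand total N = 278.
Expected count = (row total × column total) / N = 131 × 108 / 278 = 50.892.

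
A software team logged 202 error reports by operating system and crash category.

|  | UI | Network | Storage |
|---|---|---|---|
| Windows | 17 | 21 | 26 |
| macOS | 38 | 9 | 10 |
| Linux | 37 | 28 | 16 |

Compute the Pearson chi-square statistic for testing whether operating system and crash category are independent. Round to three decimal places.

23.428

Row totals: 64, 57, 81. Column totals: 92, 58, 52. Grand total N = 202.
Expected counts (row total × column total / N):
  Windows, UI: 64×92/202 = 29.14851
  Windows, Network: 64×58/202 = 18.37624
  Windows, Storage: 64×52/202 = 16.47525
  macOS, UI: 57×92/202 = 25.96040
  macOS, Network: 57×58/202 = 16.36634
  macOS, Storage: 57×52/202 = 14.67327
  Linux, UI: 81×92/202 = 36.89109
  Linux, Network: 81×58/202 = 23.25743
  Linux, Storage: 81×52/202 = 20.85149
Contributions (O − E)²/E:
  (17 − 29.14851)²/29.14851 = 5.0633
  (21 − 18.37624)²/18.37624 = 0.3746
  (26 − 16.47525)²/16.47525 = 5.5065
  (38 − 25.96040)²/25.96040 = 5.5836
  (9 − 16.36634)²/16.36634 = 3.3155
  (10 − 14.67327)²/14.67327 = 1.4884
  (37 − 36.89109)²/36.89109 = 0.0003
  (28 − 23.25743)²/23.25743 = 0.9671
  (16 − 20.85149)²/20.85149 = 1.1288
χ² = 5.0633 + 0.3746 + 5.5065 + 5.5836 + 3.3155 + 1.4884 + 0.0003 + 0.9671 + 1.1288 = 23.428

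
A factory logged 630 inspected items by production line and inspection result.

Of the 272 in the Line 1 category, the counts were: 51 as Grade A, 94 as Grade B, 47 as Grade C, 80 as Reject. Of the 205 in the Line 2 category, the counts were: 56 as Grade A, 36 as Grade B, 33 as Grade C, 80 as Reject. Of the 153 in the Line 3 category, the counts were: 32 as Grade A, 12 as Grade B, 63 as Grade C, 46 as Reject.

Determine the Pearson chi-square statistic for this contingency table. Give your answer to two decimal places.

72.56

Row totals: 272, 205, 153. Column totals: 139, 142, 143, 206. Grand total N = 630.
Expected counts (row total × column total / N):
  Line 1, Grade A: 272×139/630 = 60.013
  Line 1, Grade B: 272×142/630 = 61.308
  Line 1, Grade C: 272×143/630 = 61.740
  Line 1, Reject: 272×206/630 = 88.940
  Line 2, Grade A: 205×139/630 = 45.230
  Line 2, Grade B: 205×142/630 = 46.206
  Line 2, Grade C: 205×143/630 = 46.532
  Line 2, Reject: 205×206/630 = 67.032
  Line 3, Grade A: 153×139/630 = 33.757
  Line 3, Grade B: 153×142/630 = 34.486
  Line 3, Grade C: 153×143/630 = 34.729
  Line 3, Reject: 153×206/630 = 50.029
Contributions (O − E)²/E:
  (51 − 60.013)²/60.013 = 1.3536
  (94 − 61.308)²/61.308 = 17.4327
  (47 − 61.740)²/61.740 = 3.5191
  (80 − 88.940)²/88.940 = 0.8986
  (56 − 45.230)²/45.230 = 2.5645
  (36 − 46.206)²/46.206 = 2.2543
  (33 − 46.532)²/46.532 = 3.9352
  (80 − 67.032)²/67.032 = 2.5088
  (32 − 33.757)²/33.757 = 0.0914
  (12 − 34.486)²/34.486 = 14.6616
  (63 − 34.729)²/34.729 = 23.0139
  (46 − 50.029)²/50.029 = 0.3245
χ² = 1.3536 + 17.4327 + 3.5191 + 0.8986 + 2.5645 + 2.2543 + 3.9352 + 2.5088 + 0.0914 + 14.6616 + 23.0139 + 0.3245 = 72.56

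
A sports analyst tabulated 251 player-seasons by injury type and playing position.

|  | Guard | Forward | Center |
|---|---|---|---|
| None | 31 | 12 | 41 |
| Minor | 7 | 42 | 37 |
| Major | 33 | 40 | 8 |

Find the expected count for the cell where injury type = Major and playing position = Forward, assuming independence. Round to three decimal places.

30.335

Row total (Major) = 81; column total (Forward) = 94; grand total N = 251.
Expected count = (row total × column total) / N = 81 × 94 / 251 = 30.335.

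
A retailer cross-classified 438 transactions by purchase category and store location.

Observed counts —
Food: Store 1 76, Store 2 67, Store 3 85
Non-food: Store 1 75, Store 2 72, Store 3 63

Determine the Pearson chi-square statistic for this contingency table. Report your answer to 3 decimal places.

Row totals: 228, 210. Column totals: 151, 139, 148. Grand total N = 438.
Expected counts (row total × column total / N):
  Food, Store 1: 228×151/438 = 78.6027
  Food, Store 2: 228×139/438 = 72.3562
  Food, Store 3: 228×148/438 = 77.0411
  Non-food, Store 1: 210×151/438 = 72.3973
  Non-food, Store 2: 210×139/438 = 66.6438
  Non-food, Store 3: 210×148/438 = 70.9589
Contributions (O − E)²/E:
  (76 − 78.6027)²/78.6027 = 0.0862
  (67 − 72.3562)²/72.3562 = 0.3965
  (85 − 77.0411)²/77.0411 = 0.8222
  (75 − 72.3973)²/72.3973 = 0.0936
  (72 − 66.6438)²/66.6438 = 0.4305
  (63 − 70.9589)²/70.9589 = 0.8927
χ² = 0.0862 + 0.3965 + 0.8222 + 0.0936 + 0.4305 + 0.8927 = 2.722

2.722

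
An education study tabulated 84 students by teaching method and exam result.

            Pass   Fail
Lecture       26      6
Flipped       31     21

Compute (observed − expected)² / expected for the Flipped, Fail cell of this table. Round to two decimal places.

Row total (Flipped) = 52; column total (Fail) = 27; N = 84.
Expected count E = 52 × 27 / 84 = 16.714.
Contribution = (O − E)²/E = (21 − 16.714)² / 16.714 = 1.10.

1.10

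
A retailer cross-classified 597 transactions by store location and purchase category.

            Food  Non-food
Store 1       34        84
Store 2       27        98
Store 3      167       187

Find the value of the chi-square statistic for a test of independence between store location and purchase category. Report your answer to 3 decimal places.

Row totals: 118, 125, 354. Column totals: 228, 369. Grand total N = 597.
Expected counts (row total × column total / N):
  Store 1, Food: 118×228/597 = 45.0653
  Store 1, Non-food: 118×369/597 = 72.9347
  Store 2, Food: 125×228/597 = 47.7387
  Store 2, Non-food: 125×369/597 = 77.2613
  Store 3, Food: 354×228/597 = 135.1960
  Store 3, Non-food: 354×369/597 = 218.8040
Contributions (O − E)²/E:
  (34 − 45.0653)²/45.0653 = 2.7170
  (84 − 72.9347)²/72.9347 = 1.6788
  (27 − 47.7387)²/47.7387 = 9.0093
  (98 − 77.2613)²/77.2613 = 5.5667
  (167 − 135.1960)²/135.1960 = 7.4817
  (187 − 218.8040)²/218.8040 = 4.6228
χ² = 2.7170 + 1.6788 + 9.0093 + 5.5667 + 7.4817 + 4.6228 = 31.076

31.076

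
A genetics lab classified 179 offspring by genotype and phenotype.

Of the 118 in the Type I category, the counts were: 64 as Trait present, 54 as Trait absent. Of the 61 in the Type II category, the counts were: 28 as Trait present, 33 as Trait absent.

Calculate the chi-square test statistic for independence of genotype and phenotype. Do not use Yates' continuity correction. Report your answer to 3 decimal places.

Row totals: 118, 61. Column totals: 92, 87. Grand total N = 179.
Expected counts (row total × column total / N):
  Type I, Trait present: 118×92/179 = 60.6480
  Type I, Trait absent: 118×87/179 = 57.3520
  Type II, Trait present: 61×92/179 = 31.3520
  Type II, Trait absent: 61×87/179 = 29.6480
Contributions (O − E)²/E:
  (64 − 60.6480)²/60.6480 = 0.1853
  (54 − 57.3520)²/57.3520 = 0.1959
  (28 − 31.3520)²/31.3520 = 0.3584
  (33 − 29.6480)²/29.6480 = 0.3790
χ² = 0.1853 + 0.1959 + 0.3584 + 0.3790 = 1.119

1.119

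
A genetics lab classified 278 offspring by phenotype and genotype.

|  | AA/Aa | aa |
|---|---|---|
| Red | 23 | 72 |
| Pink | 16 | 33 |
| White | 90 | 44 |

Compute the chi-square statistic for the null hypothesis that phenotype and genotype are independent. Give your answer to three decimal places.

45.761

Row totals: 95, 49, 134. Column totals: 129, 149. Grand total N = 278.
Expected counts (row total × column total / N):
  Red, AA/Aa: 95×129/278 = 44.0827
  Red, aa: 95×149/278 = 50.9173
  Pink, AA/Aa: 49×129/278 = 22.7374
  Pink, aa: 49×149/278 = 26.2626
  White, AA/Aa: 134×129/278 = 62.1799
  White, aa: 134×149/278 = 71.8201
Contributions (O − E)²/E:
  (23 − 44.0827)²/44.0827 = 10.0829
  (72 − 50.9173)²/50.9173 = 8.7295
  (16 − 22.7374)²/22.7374 = 1.9964
  (33 − 26.2626)²/26.2626 = 1.7284
  (90 − 62.1799)²/62.1799 = 12.4471
  (44 − 71.8201)²/71.8201 = 10.7763
χ² = 10.0829 + 8.7295 + 1.9964 + 1.7284 + 12.4471 + 10.7763 = 45.761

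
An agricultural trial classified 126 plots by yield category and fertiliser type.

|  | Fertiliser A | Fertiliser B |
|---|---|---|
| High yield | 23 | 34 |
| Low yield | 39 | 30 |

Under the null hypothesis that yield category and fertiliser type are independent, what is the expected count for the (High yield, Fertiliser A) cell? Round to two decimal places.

Row total (High yield) = 57; column total (Fertiliser A) = 62; grand total N = 126.
Expected count = (row total × column total) / N = 57 × 62 / 126 = 28.05.

28.05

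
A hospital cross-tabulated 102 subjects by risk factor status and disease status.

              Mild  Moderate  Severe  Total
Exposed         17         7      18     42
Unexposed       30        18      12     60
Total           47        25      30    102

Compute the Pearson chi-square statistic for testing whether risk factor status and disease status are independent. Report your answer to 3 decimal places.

Grand total N = 102.
Expected counts (row total × column total / N):
  Exposed, Mild: 42×47/102 = 19.3529
  Exposed, Moderate: 42×25/102 = 10.2941
  Exposed, Severe: 42×30/102 = 12.3529
  Unexposed, Mild: 60×47/102 = 27.6471
  Unexposed, Moderate: 60×25/102 = 14.7059
  Unexposed, Severe: 60×30/102 = 17.6471
Contributions (O − E)²/E:
  (17 − 19.3529)²/19.3529 = 0.2861
  (7 − 10.2941)²/10.2941 = 1.0541
  (18 − 12.3529)²/12.3529 = 2.5816
  (30 − 27.6471)²/27.6471 = 0.2002
  (18 − 14.7059)²/14.7059 = 0.7379
  (12 − 17.6471)²/17.6471 = 1.8071
χ² = 0.2861 + 1.0541 + 2.5816 + 0.2002 + 0.7379 + 1.8071 = 6.667

6.667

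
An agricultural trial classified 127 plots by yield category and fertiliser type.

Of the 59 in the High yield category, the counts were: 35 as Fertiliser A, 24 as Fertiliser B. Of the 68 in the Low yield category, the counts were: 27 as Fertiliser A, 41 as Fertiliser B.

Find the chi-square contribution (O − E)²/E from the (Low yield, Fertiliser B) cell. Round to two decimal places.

Row total (Low yield) = 68; column total (Fertiliser B) = 65; N = 127.
Expected count E = 68 × 65 / 127 = 34.803.
Contribution = (O − E)²/E = (41 − 34.803)² / 34.803 = 1.10.

1.10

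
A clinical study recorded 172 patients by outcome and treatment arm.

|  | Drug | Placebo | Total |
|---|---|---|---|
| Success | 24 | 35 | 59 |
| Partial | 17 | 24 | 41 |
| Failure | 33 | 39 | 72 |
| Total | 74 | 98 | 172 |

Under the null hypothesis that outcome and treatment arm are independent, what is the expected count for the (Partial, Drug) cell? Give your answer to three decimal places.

Row total (Partial) = 41; column total (Drug) = 74; grand total N = 172.
Expected count = (row total × column total) / N = 41 × 74 / 172 = 17.640.

17.640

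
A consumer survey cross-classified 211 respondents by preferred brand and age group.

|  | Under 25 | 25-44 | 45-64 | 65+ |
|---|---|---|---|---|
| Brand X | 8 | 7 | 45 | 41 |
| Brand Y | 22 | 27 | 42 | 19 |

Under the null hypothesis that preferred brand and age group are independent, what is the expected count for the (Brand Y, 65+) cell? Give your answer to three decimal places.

31.280

Row total (Brand Y) = 110; column total (65+) = 60; grand total N = 211.
Expected count = (row total × column total) / N = 110 × 60 / 211 = 31.280.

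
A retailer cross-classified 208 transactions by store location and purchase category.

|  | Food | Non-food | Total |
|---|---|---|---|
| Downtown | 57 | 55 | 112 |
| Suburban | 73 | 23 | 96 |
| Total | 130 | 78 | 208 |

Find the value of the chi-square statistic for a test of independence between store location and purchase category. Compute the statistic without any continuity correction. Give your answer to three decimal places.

Grand total N = 208.
Expected counts (row total × column total / N):
  Downtown, Food: 112×130/208 = 70.0000
  Downtown, Non-food: 112×78/208 = 42.0000
  Suburban, Food: 96×130/208 = 60.0000
  Suburban, Non-food: 96×78/208 = 36.0000
Contributions (O − E)²/E:
  (57 − 70.0000)²/70.0000 = 2.4143
  (55 − 42.0000)²/42.0000 = 4.0238
  (73 − 60.0000)²/60.0000 = 2.8167
  (23 − 36.0000)²/36.0000 = 4.6944
χ² = 2.4143 + 4.0238 + 2.8167 + 4.6944 = 13.949

13.949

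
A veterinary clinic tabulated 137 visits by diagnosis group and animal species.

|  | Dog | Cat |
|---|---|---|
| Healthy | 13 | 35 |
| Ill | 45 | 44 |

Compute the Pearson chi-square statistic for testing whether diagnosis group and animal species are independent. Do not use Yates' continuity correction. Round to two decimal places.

7.04

Row totals: 48, 89. Column totals: 58, 79. Grand total N = 137.
Expected counts (row total × column total / N):
  Healthy, Dog: 48×58/137 = 20.321
  Healthy, Cat: 48×79/137 = 27.679
  Ill, Dog: 89×58/137 = 37.679
  Ill, Cat: 89×79/137 = 51.321
Contributions (O − E)²/E:
  (13 − 20.321)²/20.321 = 2.6375
  (35 − 27.679)²/27.679 = 1.9364
  (45 − 37.679)²/37.679 = 1.4225
  (44 − 51.321)²/51.321 = 1.0443
χ² = 2.6375 + 1.9364 + 1.4225 + 1.0443 = 7.04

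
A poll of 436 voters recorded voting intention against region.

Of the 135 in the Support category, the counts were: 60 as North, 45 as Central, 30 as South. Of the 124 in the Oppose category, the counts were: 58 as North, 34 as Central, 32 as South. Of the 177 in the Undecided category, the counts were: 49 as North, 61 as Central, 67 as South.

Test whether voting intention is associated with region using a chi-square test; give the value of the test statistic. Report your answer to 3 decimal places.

17.243

Row totals: 135, 124, 177. Column totals: 167, 140, 129. Grand total N = 436.
Expected counts (row total × column total / N):
  Support, North: 135×167/436 = 51.7087
  Support, Central: 135×140/436 = 43.3486
  Support, South: 135×129/436 = 39.9427
  Oppose, North: 124×167/436 = 47.4954
  Oppose, Central: 124×140/436 = 39.8165
  Oppose, South: 124×129/436 = 36.6881
  Undecided, North: 177×167/436 = 67.7959
  Undecided, Central: 177×140/436 = 56.8349
  Undecided, South: 177×129/436 = 52.3693
Contributions (O − E)²/E:
  (60 − 51.7087)²/51.7087 = 1.3295
  (45 − 43.3486)²/43.3486 = 0.0629
  (30 − 39.9427)²/39.9427 = 2.4750
  (58 − 47.4954)²/47.4954 = 2.3233
  (34 − 39.8165)²/39.8165 = 0.8497
  (32 − 36.6881)²/36.6881 = 0.5991
  (49 − 67.7959)²/67.7959 = 5.2110
  (61 − 56.8349)²/56.8349 = 0.3052
  (67 − 52.3693)²/52.3693 = 4.0875
χ² = 1.3295 + 0.0629 + 2.4750 + 2.3233 + 0.8497 + 0.5991 + 5.2110 + 0.3052 + 4.0875 = 17.243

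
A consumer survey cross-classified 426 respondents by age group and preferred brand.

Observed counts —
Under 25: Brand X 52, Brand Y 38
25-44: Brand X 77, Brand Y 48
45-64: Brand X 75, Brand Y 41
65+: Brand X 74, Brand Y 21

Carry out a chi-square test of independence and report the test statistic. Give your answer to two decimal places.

Row totals: 90, 125, 116, 95. Column totals: 278, 148. Grand total N = 426.
Expected counts (row total × column total / N):
  Under 25, Brand X: 90×278/426 = 58.732
  Under 25, Brand Y: 90×148/426 = 31.268
  25-44, Brand X: 125×278/426 = 81.573
  25-44, Brand Y: 125×148/426 = 43.427
  45-64, Brand X: 116×278/426 = 75.700
  45-64, Brand Y: 116×148/426 = 40.300
  65+, Brand X: 95×278/426 = 61.995
  65+, Brand Y: 95×148/426 = 33.005
Contributions (O − E)²/E:
  (52 − 58.732)²/58.732 = 0.7716
  (38 − 31.268)²/31.268 = 1.4494
  (77 − 81.573)²/81.573 = 0.2564
  (48 − 43.427)²/43.427 = 0.4816
  (75 − 75.700)²/75.700 = 0.0065
  (41 − 40.300)²/40.300 = 0.0122
  (74 − 61.995)²/61.995 = 2.3247
  (21 − 33.005)²/33.005 = 4.3666
χ² = 0.7716 + 1.4494 + 0.2564 + 0.4816 + 0.0065 + 0.0122 + 2.3247 + 4.3666 = 9.67

9.67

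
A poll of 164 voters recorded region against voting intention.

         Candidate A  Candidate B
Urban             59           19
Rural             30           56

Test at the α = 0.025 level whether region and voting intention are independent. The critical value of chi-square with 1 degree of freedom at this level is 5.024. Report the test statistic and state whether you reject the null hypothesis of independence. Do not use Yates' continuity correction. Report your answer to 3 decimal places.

27.378; reject H₀

Row totals: 78, 86. Column totals: 89, 75. Grand total N = 164.
Expected counts (row total × column total / N):
  Urban, Candidate A: 78×89/164 = 42.32927
  Urban, Candidate B: 78×75/164 = 35.67073
  Rural, Candidate A: 86×89/164 = 46.67073
  Rural, Candidate B: 86×75/164 = 39.32927
Contributions (O − E)²/E:
  (59 − 42.32927)²/42.32927 = 6.5655
  (19 − 35.67073)²/35.67073 = 7.7911
  (30 − 46.67073)²/46.67073 = 5.9548
  (56 − 39.32927)²/39.32927 = 7.0663
χ² = 6.5655 + 7.7911 + 5.9548 + 7.0663 = 27.378
df = (2−1)(2−1) = 1. Since 27.378 > 5.024, reject the null hypothesis of independence at α = 0.025.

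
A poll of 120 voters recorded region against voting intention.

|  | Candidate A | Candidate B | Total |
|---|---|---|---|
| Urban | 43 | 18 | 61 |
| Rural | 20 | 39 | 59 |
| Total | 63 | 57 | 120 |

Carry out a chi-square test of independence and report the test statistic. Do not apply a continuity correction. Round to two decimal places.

Grand total N = 120.
Expected counts (row total × column total / N):
  Urban, Candidate A: 61×63/120 = 32.025
  Urban, Candidate B: 61×57/120 = 28.975
  Rural, Candidate A: 59×63/120 = 30.975
  Rural, Candidate B: 59×57/120 = 28.025
Contributions (O − E)²/E:
  (43 − 32.025)²/32.025 = 3.7611
  (18 − 28.975)²/28.975 = 4.1571
  (20 − 30.975)²/30.975 = 3.8886
  (39 − 28.025)²/28.025 = 4.2980
χ² = 3.7611 + 4.1571 + 3.8886 + 4.2980 = 16.10

16.10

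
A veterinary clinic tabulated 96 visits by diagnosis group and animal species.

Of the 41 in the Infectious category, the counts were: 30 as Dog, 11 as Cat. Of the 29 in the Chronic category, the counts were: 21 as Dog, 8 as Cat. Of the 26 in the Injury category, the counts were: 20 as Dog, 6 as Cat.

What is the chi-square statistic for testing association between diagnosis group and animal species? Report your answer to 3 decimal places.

Row totals: 41, 29, 26. Column totals: 71, 25. Grand total N = 96.
Expected counts (row total × column total / N):
  Infectious, Dog: 41×71/96 = 30.3229
  Infectious, Cat: 41×25/96 = 10.6771
  Chronic, Dog: 29×71/96 = 21.4479
  Chronic, Cat: 29×25/96 = 7.5521
  Injury, Dog: 26×71/96 = 19.2292
  Injury, Cat: 26×25/96 = 6.7708
Contributions (O − E)²/E:
  (30 − 30.3229)²/30.3229 = 0.0034
  (11 − 10.6771)²/10.6771 = 0.0098
  (21 − 21.4479)²/21.4479 = 0.0094
  (8 − 7.5521)²/7.5521 = 0.0266
  (20 − 19.2292)²/19.2292 = 0.0309
  (6 − 6.7708)²/6.7708 = 0.0877
χ² = 0.0034 + 0.0098 + 0.0094 + 0.0266 + 0.0309 + 0.0877 = 0.168

0.168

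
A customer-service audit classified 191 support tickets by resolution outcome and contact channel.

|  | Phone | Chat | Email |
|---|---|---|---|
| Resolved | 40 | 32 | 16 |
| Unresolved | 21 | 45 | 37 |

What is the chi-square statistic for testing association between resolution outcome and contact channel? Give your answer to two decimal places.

15.35

Row totals: 88, 103. Column totals: 61, 77, 53. Grand total N = 191.
Expected counts (row total × column total / N):
  Resolved, Phone: 88×61/191 = 28.105
  Resolved, Chat: 88×77/191 = 35.476
  Resolved, Email: 88×53/191 = 24.419
  Unresolved, Phone: 103×61/191 = 32.895
  Unresolved, Chat: 103×77/191 = 41.524
  Unresolved, Email: 103×53/191 = 28.581
Contributions (O − E)²/E:
  (40 − 28.105)²/28.105 = 5.0344
  (32 − 35.476)²/35.476 = 0.3406
  (16 − 24.419)²/24.419 = 2.9026
  (21 − 32.895)²/32.895 = 4.3013
  (45 − 41.524)²/41.524 = 0.2910
  (37 − 28.581)²/28.581 = 2.4800
χ² = 5.0344 + 0.3406 + 2.9026 + 4.3013 + 0.2910 + 2.4800 = 15.35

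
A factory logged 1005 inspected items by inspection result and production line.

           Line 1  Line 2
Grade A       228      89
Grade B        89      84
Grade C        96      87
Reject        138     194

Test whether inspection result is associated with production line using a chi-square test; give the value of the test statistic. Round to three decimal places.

Row totals: 317, 173, 183, 332. Column totals: 551, 454. Grand total N = 1005.
Expected counts (row total × column total / N):
  Grade A, Line 1: 317×551/1005 = 173.7980
  Grade A, Line 2: 317×454/1005 = 143.2020
  Grade B, Line 1: 173×551/1005 = 94.8488
  Grade B, Line 2: 173×454/1005 = 78.1512
  Grade C, Line 1: 183×551/1005 = 100.3313
  Grade C, Line 2: 183×454/1005 = 82.6687
  Reject, Line 1: 332×551/1005 = 182.0219
  Reject, Line 2: 332×454/1005 = 149.9781
Contributions (O − E)²/E:
  (228 − 173.7980)²/173.7980 = 16.9039
  (89 − 143.2020)²/143.2020 = 20.5155
  (89 − 94.8488)²/94.8488 = 0.3607
  (84 − 78.1512)²/78.1512 = 0.4377
  (96 − 100.3313)²/100.3313 = 0.1870
  (87 − 82.6687)²/82.6687 = 0.2269
  (138 − 182.0219)²/182.0219 = 10.6467
  (194 − 149.9781)²/149.9781 = 12.9214
χ² = 16.9039 + 20.5155 + 0.3607 + 0.4377 + 0.1870 + 0.2269 + 10.6467 + 12.9214 = 62.200

62.200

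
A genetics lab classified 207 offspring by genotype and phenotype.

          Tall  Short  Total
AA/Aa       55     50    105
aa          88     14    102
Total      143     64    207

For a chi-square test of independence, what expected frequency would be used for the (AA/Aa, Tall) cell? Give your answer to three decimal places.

72.536

Row total (AA/Aa) = 105; column total (Tall) = 143; grand total N = 207.
Expected count = (row total × column total) / N = 105 × 143 / 207 = 72.536.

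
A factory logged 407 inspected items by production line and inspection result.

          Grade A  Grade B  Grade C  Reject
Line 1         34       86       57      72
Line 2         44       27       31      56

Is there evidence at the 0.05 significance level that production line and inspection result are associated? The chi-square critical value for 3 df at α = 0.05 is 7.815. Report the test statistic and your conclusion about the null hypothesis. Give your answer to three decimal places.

22.550; reject H₀

Row totals: 249, 158. Column totals: 78, 113, 88, 128. Grand total N = 407.
Expected counts (row total × column total / N):
  Line 1, Grade A: 249×78/407 = 47.7199
  Line 1, Grade B: 249×113/407 = 69.1327
  Line 1, Grade C: 249×88/407 = 53.8378
  Line 1, Reject: 249×128/407 = 78.3096
  Line 2, Grade A: 158×78/407 = 30.2801
  Line 2, Grade B: 158×113/407 = 43.8673
  Line 2, Grade C: 158×88/407 = 34.1622
  Line 2, Reject: 158×128/407 = 49.6904
Contributions (O − E)²/E:
  (34 − 47.7199)²/47.7199 = 3.9446
  (86 − 69.1327)²/69.1327 = 4.1154
  (57 − 53.8378)²/53.8378 = 0.1857
  (72 − 78.3096)²/78.3096 = 0.5084
  (44 − 30.2801)²/30.2801 = 6.2165
  (27 − 43.8673)²/43.8673 = 6.4856
  (31 − 34.1622)²/34.1622 = 0.2927
  (56 − 49.6904)²/49.6904 = 0.8012
χ² = 3.9446 + 4.1154 + 0.1857 + 0.5084 + 6.2165 + 6.4856 + 0.2927 + 0.8012 = 22.550
df = (2−1)(4−1) = 3. Since 22.550 > 7.815, reject the null hypothesis of independence at α = 0.05.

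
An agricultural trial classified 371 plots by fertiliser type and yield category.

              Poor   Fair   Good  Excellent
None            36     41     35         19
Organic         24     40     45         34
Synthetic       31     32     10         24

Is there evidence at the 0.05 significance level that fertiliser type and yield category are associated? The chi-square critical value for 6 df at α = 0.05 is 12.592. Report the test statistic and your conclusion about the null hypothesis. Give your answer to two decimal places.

21.68; reject H₀

Row totals: 131, 143, 97. Column totals: 91, 113, 90, 77. Grand total N = 371.
Expected counts (row total × column total / N):
  None, Poor: 131×91/371 = 32.132
  None, Fair: 131×113/371 = 39.900
  None, Good: 131×90/371 = 31.779
  None, Excellent: 131×77/371 = 27.189
  Organic, Poor: 143×91/371 = 35.075
  Organic, Fair: 143×113/371 = 43.555
  Organic, Good: 143×90/371 = 34.690
  Organic, Excellent: 143×77/371 = 29.679
  Synthetic, Poor: 97×91/371 = 23.792
  Synthetic, Fair: 97×113/371 = 29.544
  Synthetic, Good: 97×90/371 = 23.531
  Synthetic, Excellent: 97×77/371 = 20.132
Contributions (O − E)²/E:
  (36 − 32.132)²/32.132 = 0.4656
  (41 − 39.900)²/39.900 = 0.0303
  (35 − 31.779)²/31.779 = 0.3265
  (19 − 27.189)²/27.189 = 2.4664
  (24 − 35.075)²/35.075 = 3.4970
  (40 − 43.555)²/43.555 = 0.2902
  (45 − 34.690)²/34.690 = 3.0642
  (34 − 29.679)²/29.679 = 0.6291
  (31 − 23.792)²/23.792 = 2.1837
  (32 − 29.544)²/29.544 = 0.2042
  (10 − 23.531)²/23.531 = 7.7807
  (24 − 20.132)²/20.132 = 0.7432
χ² = 0.4656 + 0.0303 + 0.3265 + 2.4664 + 3.4970 + 0.2902 + 3.0642 + 0.6291 + 2.1837 + 0.2042 + 7.7807 + 0.7432 = 21.68
df = (3−1)(4−1) = 6. Since 21.68 > 12.592, reject the null hypothesis of independence at α = 0.05.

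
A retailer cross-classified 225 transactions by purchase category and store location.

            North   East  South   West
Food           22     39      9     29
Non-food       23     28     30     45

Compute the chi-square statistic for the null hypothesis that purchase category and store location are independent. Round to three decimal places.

Row totals: 99, 126. Column totals: 45, 67, 39, 74. Grand total N = 225.
Expected counts (row total × column total / N):
  Food, North: 99×45/225 = 19.8000
  Food, East: 99×67/225 = 29.4800
  Food, South: 99×39/225 = 17.1600
  Food, West: 99×74/225 = 32.5600
  Non-food, North: 126×45/225 = 25.2000
  Non-food, East: 126×67/225 = 37.5200
  Non-food, South: 126×39/225 = 21.8400
  Non-food, West: 126×74/225 = 41.4400
Contributions (O − E)²/E:
  (22 − 19.8000)²/19.8000 = 0.2444
  (39 − 29.4800)²/29.4800 = 3.0743
  (9 − 17.1600)²/17.1600 = 3.8803
  (29 − 32.5600)²/32.5600 = 0.3892
  (23 − 25.2000)²/25.2000 = 0.1921
  (28 − 37.5200)²/37.5200 = 2.4155
  (30 − 21.8400)²/21.8400 = 3.0488
  (45 − 41.4400)²/41.4400 = 0.3058
χ² = 0.2444 + 3.0743 + 3.8803 + 0.3892 + 0.1921 + 2.4155 + 3.0488 + 0.3058 = 13.550

13.550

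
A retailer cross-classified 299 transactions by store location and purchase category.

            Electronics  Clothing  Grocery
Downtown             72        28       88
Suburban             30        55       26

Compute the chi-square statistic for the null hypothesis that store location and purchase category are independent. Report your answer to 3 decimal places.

Row totals: 188, 111. Column totals: 102, 83, 114. Grand total N = 299.
Expected counts (row total × column total / N):
  Downtown, Electronics: 188×102/299 = 64.13378
  Downtown, Clothing: 188×83/299 = 52.18729
  Downtown, Grocery: 188×114/299 = 71.67893
  Suburban, Electronics: 111×102/299 = 37.86622
  Suburban, Clothing: 111×83/299 = 30.81271
  Suburban, Grocery: 111×114/299 = 42.32107
Contributions (O − E)²/E:
  (72 − 64.13378)²/64.13378 = 0.9648
  (28 − 52.18729)²/52.18729 = 11.2101
  (88 − 71.67893)²/71.67893 = 3.7163
  (30 − 37.86622)²/37.86622 = 1.6341
  (55 − 30.81271)²/30.81271 = 18.9865
  (26 − 42.32107)²/42.32107 = 6.2942
χ² = 0.9648 + 11.2101 + 3.7163 + 1.6341 + 18.9865 + 6.2942 = 42.806

42.806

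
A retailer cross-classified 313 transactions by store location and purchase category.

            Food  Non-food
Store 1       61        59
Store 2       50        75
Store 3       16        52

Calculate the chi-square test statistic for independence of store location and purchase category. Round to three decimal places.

13.449

Row totals: 120, 125, 68. Column totals: 127, 186. Grand total N = 313.
Expected counts (row total × column total / N):
  Store 1, Food: 120×127/313 = 48.6901
  Store 1, Non-food: 120×186/313 = 71.3099
  Store 2, Food: 125×127/313 = 50.7188
  Store 2, Non-food: 125×186/313 = 74.2812
  Store 3, Food: 68×127/313 = 27.5911
  Store 3, Non-food: 68×186/313 = 40.4089
Contributions (O − E)²/E:
  (61 − 48.6901)²/48.6901 = 3.1122
  (59 − 71.3099)²/71.3099 = 2.1250
  (50 − 50.7188)²/50.7188 = 0.0102
  (75 − 74.2812)²/74.2812 = 0.0070
  (16 − 27.5911)²/27.5911 = 4.8695
  (52 − 40.4089)²/40.4089 = 3.3249
χ² = 3.1122 + 2.1250 + 0.0102 + 0.0070 + 4.8695 + 3.3249 = 13.449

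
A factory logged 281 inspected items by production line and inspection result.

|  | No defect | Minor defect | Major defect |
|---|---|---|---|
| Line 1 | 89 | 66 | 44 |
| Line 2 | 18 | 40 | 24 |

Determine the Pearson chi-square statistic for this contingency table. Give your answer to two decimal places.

Row totals: 199, 82. Column totals: 107, 106, 68. Grand total N = 281.
Expected counts (row total × column total / N):
  Line 1, No defect: 199×107/281 = 75.776
  Line 1, Minor defect: 199×106/281 = 75.068
  Line 1, Major defect: 199×68/281 = 48.157
  Line 2, No defect: 82×107/281 = 31.224
  Line 2, Minor defect: 82×106/281 = 30.932
  Line 2, Major defect: 82×68/281 = 19.843
Contributions (O − E)²/E:
  (89 − 75.776)²/75.776 = 2.3078
  (66 − 75.068)²/75.068 = 1.0954
  (44 − 48.157)²/48.157 = 0.3588
  (18 − 31.224)²/31.224 = 5.6006
  (40 − 30.932)²/30.932 = 2.6584
  (24 − 19.843)²/19.843 = 0.8709
χ² = 2.3078 + 1.0954 + 0.3588 + 5.6006 + 2.6584 + 0.8709 = 12.89

12.89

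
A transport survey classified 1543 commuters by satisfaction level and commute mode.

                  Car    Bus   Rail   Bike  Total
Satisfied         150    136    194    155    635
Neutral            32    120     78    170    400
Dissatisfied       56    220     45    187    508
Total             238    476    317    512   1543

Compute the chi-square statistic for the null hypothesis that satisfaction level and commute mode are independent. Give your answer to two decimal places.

Grand total N = 1543.
Expected counts (row total × column total / N):
  Satisfied, Car: 635×238/1543 = 97.94556
  Satisfied, Bus: 635×476/1543 = 195.89112
  Satisfied, Rail: 635×317/1543 = 130.45690
  Satisfied, Bike: 635×512/1543 = 210.70642
  Neutral, Car: 400×238/1543 = 61.69799
  Neutral, Bus: 400×476/1543 = 123.39598
  Neutral, Rail: 400×317/1543 = 82.17758
  Neutral, Bike: 400×512/1543 = 132.72845
  Dissatisfied, Car: 508×238/1543 = 78.35645
  Dissatisfied, Bus: 508×476/1543 = 156.71290
  Dissatisfied, Rail: 508×317/1543 = 104.36552
  Dissatisfied, Bike: 508×512/1543 = 168.56513
Contributions (O − E)²/E:
  (150 − 97.94556)²/97.94556 = 27.6650
  (136 − 195.89112)²/195.89112 = 18.3109
  (194 − 130.45690)²/130.45690 = 30.9506
  (155 − 210.70642)²/210.70642 = 14.7276
  (32 − 61.69799)²/61.69799 = 14.2950
  (120 − 123.39598)²/123.39598 = 0.0935
  (78 − 82.17758)²/82.17758 = 0.2124
  (170 − 132.72845)²/132.72845 = 10.4662
  (56 − 78.35645)²/78.35645 = 6.3787
  (220 − 156.71290)²/156.71290 = 25.5579
  (45 − 104.36552)²/104.36552 = 33.7685
  (187 − 168.56513)²/168.56513 = 2.0161
χ² = 27.6650 + 18.3109 + 30.9506 + 14.7276 + 14.2950 + 0.0935 + 0.2124 + 10.4662 + 6.3787 + 25.5579 + 33.7685 + 2.0161 = 184.44

184.44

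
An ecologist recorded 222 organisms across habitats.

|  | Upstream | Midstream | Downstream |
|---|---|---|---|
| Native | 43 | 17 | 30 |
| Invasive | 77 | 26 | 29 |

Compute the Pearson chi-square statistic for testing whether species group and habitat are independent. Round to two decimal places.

Row totals: 90, 132. Column totals: 120, 43, 59. Grand total N = 222.
Expected counts (row total × column total / N):
  Native, Upstream: 90×120/222 = 48.649
  Native, Midstream: 90×43/222 = 17.432
  Native, Downstream: 90×59/222 = 23.919
  Invasive, Upstream: 132×120/222 = 71.351
  Invasive, Midstream: 132×43/222 = 25.568
  Invasive, Downstream: 132×59/222 = 35.081
Contributions (O − E)²/E:
  (43 − 48.649)²/48.649 = 0.6559
  (17 − 17.432)²/17.432 = 0.0107
  (30 − 23.919)²/23.919 = 1.5460
  (77 − 71.351)²/71.351 = 0.4472
  (26 − 25.568)²/25.568 = 0.0073
  (29 − 35.081)²/35.081 = 1.0541
χ² = 0.6559 + 0.0107 + 1.5460 + 0.4472 + 0.0073 + 1.0541 = 3.72

3.72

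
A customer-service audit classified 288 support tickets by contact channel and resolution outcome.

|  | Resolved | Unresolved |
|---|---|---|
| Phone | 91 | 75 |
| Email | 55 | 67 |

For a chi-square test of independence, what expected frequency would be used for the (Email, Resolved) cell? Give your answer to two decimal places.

61.85

Row total (Email) = 122; column total (Resolved) = 146; grand total N = 288.
Expected count = (row total × column total) / N = 122 × 146 / 288 = 61.85.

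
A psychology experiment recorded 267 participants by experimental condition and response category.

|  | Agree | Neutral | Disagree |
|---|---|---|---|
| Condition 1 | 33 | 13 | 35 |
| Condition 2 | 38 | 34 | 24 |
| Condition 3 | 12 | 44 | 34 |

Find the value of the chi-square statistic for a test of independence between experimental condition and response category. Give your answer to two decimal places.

31.87

Row totals: 81, 96, 90. Column totals: 83, 91, 93. Grand total N = 267.
Expected counts (row total × column total / N):
  Condition 1, Agree: 81×83/267 = 25.180
  Condition 1, Neutral: 81×91/267 = 27.607
  Condition 1, Disagree: 81×93/267 = 28.213
  Condition 2, Agree: 96×83/267 = 29.843
  Condition 2, Neutral: 96×91/267 = 32.719
  Condition 2, Disagree: 96×93/267 = 33.438
  Condition 3, Agree: 90×83/267 = 27.978
  Condition 3, Neutral: 90×91/267 = 30.674
  Condition 3, Disagree: 90×93/267 = 31.348
Contributions (O − E)²/E:
  (33 − 25.180)²/25.180 = 2.4286
  (13 − 27.607)²/27.607 = 7.7286
  (35 − 28.213)²/28.213 = 1.6327
  (38 − 29.843)²/29.843 = 2.2296
  (34 − 32.719)²/32.719 = 0.0502
  (24 − 33.438)²/33.438 = 2.6639
  (12 − 27.978)²/27.978 = 9.1249
  (44 − 30.674)²/30.674 = 5.7893
  (34 − 31.348)²/31.348 = 0.2244
χ² = 2.4286 + 7.7286 + 1.6327 + 2.2296 + 0.0502 + 2.6639 + 9.1249 + 5.7893 + 0.2244 = 31.87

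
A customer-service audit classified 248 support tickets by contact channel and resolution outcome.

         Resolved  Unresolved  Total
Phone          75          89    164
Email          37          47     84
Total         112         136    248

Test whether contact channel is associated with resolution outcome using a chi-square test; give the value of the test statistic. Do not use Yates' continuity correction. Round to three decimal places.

Grand total N = 248.
Expected counts (row total × column total / N):
  Phone, Resolved: 164×112/248 = 74.0645
  Phone, Unresolved: 164×136/248 = 89.9355
  Email, Resolved: 84×112/248 = 37.9355
  Email, Unresolved: 84×136/248 = 46.0645
Contributions (O − E)²/E:
  (75 − 74.0645)²/74.0645 = 0.0118
  (89 − 89.9355)²/89.9355 = 0.0097
  (37 − 37.9355)²/37.9355 = 0.0231
  (47 − 46.0645)²/46.0645 = 0.0190
χ² = 0.0118 + 0.0097 + 0.0231 + 0.0190 = 0.064

0.064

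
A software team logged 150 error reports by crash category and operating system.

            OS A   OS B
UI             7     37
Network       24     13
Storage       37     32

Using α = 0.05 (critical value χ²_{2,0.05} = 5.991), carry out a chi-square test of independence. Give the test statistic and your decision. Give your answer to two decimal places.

Row totals: 44, 37, 69. Column totals: 68, 82. Grand total N = 150.
Expected counts (row total × column total / N):
  UI, OS A: 44×68/150 = 19.947
  UI, OS B: 44×82/150 = 24.053
  Network, OS A: 37×68/150 = 16.773
  Network, OS B: 37×82/150 = 20.227
  Storage, OS A: 69×68/150 = 31.280
  Storage, OS B: 69×82/150 = 37.720
Contributions (O − E)²/E:
  (7 − 19.947)²/19.947 = 8.4035
  (37 − 24.053)²/24.053 = 6.9690
  (24 − 16.773)²/16.773 = 3.1139
  (13 − 20.227)²/20.227 = 2.5822
  (37 − 31.280)²/31.280 = 1.0460
  (32 − 37.720)²/37.720 = 0.8674
χ² = 8.4035 + 6.9690 + 3.1139 + 2.5822 + 1.0460 + 0.8674 = 22.98
df = (3−1)(2−1) = 2. Since 22.98 > 5.991, reject the null hypothesis of independence at α = 0.05.

22.98; reject H₀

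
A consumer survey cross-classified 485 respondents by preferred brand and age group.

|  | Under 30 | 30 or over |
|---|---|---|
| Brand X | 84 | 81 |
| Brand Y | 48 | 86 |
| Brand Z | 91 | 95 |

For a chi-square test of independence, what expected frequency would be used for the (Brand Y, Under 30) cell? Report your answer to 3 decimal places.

Row total (Brand Y) = 134; column total (Under 30) = 223; grand total N = 485.
Expected count = (row total × column total) / N = 134 × 223 / 485 = 61.612.

61.612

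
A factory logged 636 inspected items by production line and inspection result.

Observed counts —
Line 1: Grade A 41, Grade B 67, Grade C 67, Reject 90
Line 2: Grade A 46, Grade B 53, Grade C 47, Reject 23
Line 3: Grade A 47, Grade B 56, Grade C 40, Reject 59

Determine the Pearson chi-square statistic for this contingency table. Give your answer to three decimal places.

Row totals: 265, 169, 202. Column totals: 134, 176, 154, 172. Grand total N = 636.
Expected counts (row total × column total / N):
  Line 1, Grade A: 265×134/636 = 55.8333
  Line 1, Grade B: 265×176/636 = 73.3333
  Line 1, Grade C: 265×154/636 = 64.1667
  Line 1, Reject: 265×172/636 = 71.6667
  Line 2, Grade A: 169×134/636 = 35.6069
  Line 2, Grade B: 169×176/636 = 46.7673
  Line 2, Grade C: 169×154/636 = 40.9214
  Line 2, Reject: 169×172/636 = 45.7044
  Line 3, Grade A: 202×134/636 = 42.5597
  Line 3, Grade B: 202×176/636 = 55.8994
  Line 3, Grade C: 202×154/636 = 48.9119
  Line 3, Reject: 202×172/636 = 54.6289
Contributions (O − E)²/E:
  (41 − 55.8333)²/55.8333 = 3.9408
  (67 − 73.3333)²/73.3333 = 0.5470
  (67 − 64.1667)²/64.1667 = 0.1251
  (90 − 71.6667)²/71.6667 = 4.6899
  (46 − 35.6069)²/35.6069 = 3.0336
  (53 − 46.7673)²/46.7673 = 0.8306
  (47 − 40.9214)²/40.9214 = 0.9029
  (23 − 45.7044)²/45.7044 = 11.2788
  (47 − 42.5597)²/42.5597 = 0.4633
  (56 − 55.8994)²/55.8994 = 0.0002
  (40 − 48.9119)²/48.9119 = 1.6238
  (59 − 54.6289)²/54.6289 = 0.3498
χ² = 3.9408 + 0.5470 + 0.1251 + 4.6899 + 3.0336 + 0.8306 + 0.9029 + 11.2788 + 0.4633 + 0.0002 + 1.6238 + 0.3498 = 27.786

27.786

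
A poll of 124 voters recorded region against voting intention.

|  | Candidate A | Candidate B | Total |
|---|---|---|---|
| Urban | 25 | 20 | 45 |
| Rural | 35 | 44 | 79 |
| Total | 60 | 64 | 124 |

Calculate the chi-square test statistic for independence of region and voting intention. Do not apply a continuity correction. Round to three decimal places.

Grand total N = 124.
Expected counts (row total × column total / N):
  Urban, Candidate A: 45×60/124 = 21.7742
  Urban, Candidate B: 45×64/124 = 23.2258
  Rural, Candidate A: 79×60/124 = 38.2258
  Rural, Candidate B: 79×64/124 = 40.7742
Contributions (O − E)²/E:
  (25 − 21.7742)²/21.7742 = 0.4779
  (20 − 23.2258)²/23.2258 = 0.4480
  (35 − 38.2258)²/38.2258 = 0.2722
  (44 − 40.7742)²/40.7742 = 0.2552
χ² = 0.4779 + 0.4480 + 0.2722 + 0.2552 = 1.453

1.453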